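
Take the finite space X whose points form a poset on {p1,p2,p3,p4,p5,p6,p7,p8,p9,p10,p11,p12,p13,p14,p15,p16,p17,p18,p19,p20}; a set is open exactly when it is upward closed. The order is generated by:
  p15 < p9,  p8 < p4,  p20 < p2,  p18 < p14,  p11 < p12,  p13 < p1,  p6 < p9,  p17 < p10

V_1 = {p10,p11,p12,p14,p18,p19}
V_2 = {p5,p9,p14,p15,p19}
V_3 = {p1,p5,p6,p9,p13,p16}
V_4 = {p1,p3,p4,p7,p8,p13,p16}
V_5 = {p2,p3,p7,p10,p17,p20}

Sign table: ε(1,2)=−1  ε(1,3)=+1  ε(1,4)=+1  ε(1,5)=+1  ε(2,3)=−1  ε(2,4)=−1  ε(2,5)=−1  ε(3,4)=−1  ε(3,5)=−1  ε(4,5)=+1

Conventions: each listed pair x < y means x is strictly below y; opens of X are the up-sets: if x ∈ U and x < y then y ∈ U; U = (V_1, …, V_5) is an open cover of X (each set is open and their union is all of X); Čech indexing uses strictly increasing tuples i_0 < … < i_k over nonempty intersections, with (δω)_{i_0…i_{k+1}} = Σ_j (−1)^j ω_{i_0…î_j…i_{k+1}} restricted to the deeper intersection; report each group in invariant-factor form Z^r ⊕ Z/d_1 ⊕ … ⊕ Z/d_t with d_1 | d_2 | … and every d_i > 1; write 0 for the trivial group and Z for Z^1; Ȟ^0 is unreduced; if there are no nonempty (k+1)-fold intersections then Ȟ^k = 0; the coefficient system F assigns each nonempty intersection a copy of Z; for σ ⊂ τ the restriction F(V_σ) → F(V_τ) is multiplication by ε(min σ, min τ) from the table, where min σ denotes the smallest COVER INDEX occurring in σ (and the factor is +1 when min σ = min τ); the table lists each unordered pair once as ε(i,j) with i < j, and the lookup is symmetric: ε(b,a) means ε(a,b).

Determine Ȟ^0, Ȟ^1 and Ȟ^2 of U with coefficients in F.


nerve simplices:
  V12={p14,p19} V15={p10} V23={p5,p9} V34={p1,p13,p16} V45={p3,p7}
C dims 5,5; δ0: rk 5, SNF 1^4·2
degree 0: 5−5−0 = 0 → Ȟ^0 ≅ 0
degree 1: 5−0−5 = 0 plus torsion [2] → Ȟ^1 ≅ Z/2
degree 2: 0−0−0 = 0 → Ȟ^2 ≅ 0

Ȟ^0 ≅ 0, Ȟ^1 ≅ Z/2, Ȟ^2 ≅ 0


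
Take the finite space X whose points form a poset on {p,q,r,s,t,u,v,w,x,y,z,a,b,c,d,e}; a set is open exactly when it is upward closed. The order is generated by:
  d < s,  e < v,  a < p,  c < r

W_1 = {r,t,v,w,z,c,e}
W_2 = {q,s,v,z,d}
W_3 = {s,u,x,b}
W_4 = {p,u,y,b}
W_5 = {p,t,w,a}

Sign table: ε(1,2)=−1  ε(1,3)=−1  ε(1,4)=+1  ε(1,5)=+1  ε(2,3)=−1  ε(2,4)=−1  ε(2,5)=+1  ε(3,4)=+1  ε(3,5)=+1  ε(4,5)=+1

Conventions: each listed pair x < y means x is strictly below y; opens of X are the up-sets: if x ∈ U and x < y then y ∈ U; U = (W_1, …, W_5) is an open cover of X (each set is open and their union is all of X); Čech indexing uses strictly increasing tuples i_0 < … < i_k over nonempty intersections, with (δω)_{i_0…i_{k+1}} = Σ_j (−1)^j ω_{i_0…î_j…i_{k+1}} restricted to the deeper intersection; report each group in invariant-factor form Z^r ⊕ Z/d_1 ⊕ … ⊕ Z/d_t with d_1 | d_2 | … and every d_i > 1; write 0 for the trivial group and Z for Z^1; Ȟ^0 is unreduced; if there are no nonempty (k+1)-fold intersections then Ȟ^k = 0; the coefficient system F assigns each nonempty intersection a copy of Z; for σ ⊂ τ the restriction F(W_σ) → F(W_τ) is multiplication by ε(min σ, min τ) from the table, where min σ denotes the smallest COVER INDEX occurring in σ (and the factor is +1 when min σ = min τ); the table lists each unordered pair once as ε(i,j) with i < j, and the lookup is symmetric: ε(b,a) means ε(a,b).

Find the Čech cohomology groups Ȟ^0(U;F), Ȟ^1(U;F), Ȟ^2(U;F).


nerve of the cover:
  W12={v,z} W15={t,w} W23={s} W34={u,b} W45={p}
C dims 5,5; δ0: rk 4, SNF 1^4
Ȟ^0 = (5 − 4) − 0 = 1, so Ȟ^0 ≅ Z
Ȟ^1 = (5 − 0) − 4 = 1, so Ȟ^1 ≅ Z
Ȟ^2 = (0 − 0) − 0 = 0, so Ȟ^2 ≅ 0

Ȟ^0 = Z; Ȟ^1 = Z; Ȟ^2 = 0


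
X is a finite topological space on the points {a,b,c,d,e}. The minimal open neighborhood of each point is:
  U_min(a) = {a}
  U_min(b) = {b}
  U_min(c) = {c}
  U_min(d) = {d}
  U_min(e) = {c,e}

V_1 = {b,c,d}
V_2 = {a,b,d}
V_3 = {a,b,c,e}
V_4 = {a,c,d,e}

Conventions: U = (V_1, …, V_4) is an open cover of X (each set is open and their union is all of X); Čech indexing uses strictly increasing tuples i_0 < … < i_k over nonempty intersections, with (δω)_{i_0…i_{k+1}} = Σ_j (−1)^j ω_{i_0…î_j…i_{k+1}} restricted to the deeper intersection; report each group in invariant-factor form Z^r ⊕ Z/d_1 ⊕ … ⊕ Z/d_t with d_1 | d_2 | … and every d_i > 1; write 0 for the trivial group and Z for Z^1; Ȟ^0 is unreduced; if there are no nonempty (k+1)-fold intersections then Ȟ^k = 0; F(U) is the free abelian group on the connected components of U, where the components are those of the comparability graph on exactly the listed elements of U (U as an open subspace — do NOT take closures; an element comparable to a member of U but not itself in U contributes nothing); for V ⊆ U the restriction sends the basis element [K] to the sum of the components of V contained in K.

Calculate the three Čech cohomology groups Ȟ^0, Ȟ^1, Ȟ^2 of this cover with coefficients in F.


cover nerve:
  V12={b,d} V13={b,c} V14={c,d} V23={a,b} V24={a,d} V34={a,c,e}
  V123={b} V124={d} V134={c} V234={a}
components per intersection:
  V1: {b} {c} {d}
  V2: {a} {b} {d}
  V3: {a} {b} {c,e}
  V4: {a} {c,e} {d}
  V12: {b} {d}
  V13: {b} {c}
  V14: {c} {d}
  V23: {a} {b}
  V24: {a} {d}
  V34: {a} {c,e}
  V123: {b}
  V124: {d}
  V134: {c}
  V234: {a}
C dims 12,12,4; δ0: rk 8, SNF 1^8; δ1: rk 4, SNF 1^4
Ȟ^0: (12−8)−0=4 ⇒ Z^4
Ȟ^1: (12−4)−8=0 ⇒ 0
Ȟ^2: (4−0)−4=0 ⇒ 0

Ȟ^0(U;F) ≅ Z^4, Ȟ^1(U;F) ≅ 0 and Ȟ^2(U;F) ≅ 0


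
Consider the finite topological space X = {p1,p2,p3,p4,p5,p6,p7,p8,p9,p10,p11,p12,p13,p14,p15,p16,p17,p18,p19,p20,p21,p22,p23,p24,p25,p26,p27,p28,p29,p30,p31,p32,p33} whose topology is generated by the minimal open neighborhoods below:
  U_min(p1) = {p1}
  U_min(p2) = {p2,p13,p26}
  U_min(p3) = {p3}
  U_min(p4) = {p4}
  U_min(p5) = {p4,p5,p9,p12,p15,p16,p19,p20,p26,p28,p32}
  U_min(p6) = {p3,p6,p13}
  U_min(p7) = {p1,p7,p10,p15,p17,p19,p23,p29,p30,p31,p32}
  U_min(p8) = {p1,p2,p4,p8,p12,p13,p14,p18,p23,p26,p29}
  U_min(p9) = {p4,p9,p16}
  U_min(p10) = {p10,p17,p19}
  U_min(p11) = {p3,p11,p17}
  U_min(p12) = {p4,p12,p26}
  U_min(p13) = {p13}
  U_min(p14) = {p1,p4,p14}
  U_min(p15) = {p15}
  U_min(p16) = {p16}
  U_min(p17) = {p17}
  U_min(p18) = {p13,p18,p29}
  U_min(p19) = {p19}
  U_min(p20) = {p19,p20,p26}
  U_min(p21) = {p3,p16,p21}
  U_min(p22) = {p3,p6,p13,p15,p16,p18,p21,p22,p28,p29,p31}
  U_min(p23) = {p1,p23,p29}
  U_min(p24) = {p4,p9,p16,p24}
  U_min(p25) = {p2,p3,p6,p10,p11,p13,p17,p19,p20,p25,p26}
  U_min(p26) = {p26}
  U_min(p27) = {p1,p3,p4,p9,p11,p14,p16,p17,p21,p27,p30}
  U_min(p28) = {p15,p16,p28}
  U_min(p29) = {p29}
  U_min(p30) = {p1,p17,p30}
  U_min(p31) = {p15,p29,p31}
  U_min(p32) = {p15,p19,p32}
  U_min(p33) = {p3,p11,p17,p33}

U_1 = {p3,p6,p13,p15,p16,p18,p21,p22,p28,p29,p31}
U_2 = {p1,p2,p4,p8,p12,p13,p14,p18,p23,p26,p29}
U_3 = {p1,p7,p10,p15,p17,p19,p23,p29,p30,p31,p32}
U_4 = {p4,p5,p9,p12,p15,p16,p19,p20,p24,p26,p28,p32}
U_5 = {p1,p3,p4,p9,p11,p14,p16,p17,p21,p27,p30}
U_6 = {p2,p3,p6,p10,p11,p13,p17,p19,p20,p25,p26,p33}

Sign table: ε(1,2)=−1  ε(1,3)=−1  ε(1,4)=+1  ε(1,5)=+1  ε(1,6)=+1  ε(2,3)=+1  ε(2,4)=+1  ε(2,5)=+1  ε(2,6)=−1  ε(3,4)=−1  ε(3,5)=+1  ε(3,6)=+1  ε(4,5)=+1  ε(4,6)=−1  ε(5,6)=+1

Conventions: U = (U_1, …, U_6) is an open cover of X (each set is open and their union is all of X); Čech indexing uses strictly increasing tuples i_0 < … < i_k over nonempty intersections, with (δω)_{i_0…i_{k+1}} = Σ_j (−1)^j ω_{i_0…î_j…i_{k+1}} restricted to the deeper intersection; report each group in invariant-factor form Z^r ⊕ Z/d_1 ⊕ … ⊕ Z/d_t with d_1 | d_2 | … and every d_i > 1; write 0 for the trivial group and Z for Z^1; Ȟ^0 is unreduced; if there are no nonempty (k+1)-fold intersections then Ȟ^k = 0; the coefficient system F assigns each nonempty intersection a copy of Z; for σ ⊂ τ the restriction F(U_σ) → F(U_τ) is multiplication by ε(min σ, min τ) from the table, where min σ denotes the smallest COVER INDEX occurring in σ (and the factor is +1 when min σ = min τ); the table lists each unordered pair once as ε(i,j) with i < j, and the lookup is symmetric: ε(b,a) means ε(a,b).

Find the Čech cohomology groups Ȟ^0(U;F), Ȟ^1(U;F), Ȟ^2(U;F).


Ȟ^0 = 0,  Ȟ^1 = Z/2,  Ȟ^2 = Z

nerve of the cover:
  U12={p13,p18,p29} U13={p15,p29,p31} U14={p15,p16,p28} U15={p3,p16,p21} U16={p3,p6,p13} U23={p1,p23,p29} U24={p4,p12,p26} U25={p1,p4,p14} U26={p2,p13,p26} U34={p15,p19,p32} U35={p1,p17,p30} U36={p10,p17,p19} U45={p4,p9,p16} U46={p19,p20,p26} U56={p3,p11,p17}
  U123={p29} U126={p13} U134={p15} U145={p16} U156={p3} U235={p1} U245={p4} U246={p26} U346={p19} U356={p17}
C dims 6,15,10; δ0: rk 6, SNF 1^5·2; δ1: rk 9, SNF 1^9
Ȟ^0 = (6 − 6) − 0 = 0, so Ȟ^0 ≅ 0
Ȟ^1 = (15 − 9) − 6 = 0 plus torsion [2], so Ȟ^1 ≅ Z/2
Ȟ^2 = (10 − 0) − 9 = 1, so Ȟ^2 ≅ Z


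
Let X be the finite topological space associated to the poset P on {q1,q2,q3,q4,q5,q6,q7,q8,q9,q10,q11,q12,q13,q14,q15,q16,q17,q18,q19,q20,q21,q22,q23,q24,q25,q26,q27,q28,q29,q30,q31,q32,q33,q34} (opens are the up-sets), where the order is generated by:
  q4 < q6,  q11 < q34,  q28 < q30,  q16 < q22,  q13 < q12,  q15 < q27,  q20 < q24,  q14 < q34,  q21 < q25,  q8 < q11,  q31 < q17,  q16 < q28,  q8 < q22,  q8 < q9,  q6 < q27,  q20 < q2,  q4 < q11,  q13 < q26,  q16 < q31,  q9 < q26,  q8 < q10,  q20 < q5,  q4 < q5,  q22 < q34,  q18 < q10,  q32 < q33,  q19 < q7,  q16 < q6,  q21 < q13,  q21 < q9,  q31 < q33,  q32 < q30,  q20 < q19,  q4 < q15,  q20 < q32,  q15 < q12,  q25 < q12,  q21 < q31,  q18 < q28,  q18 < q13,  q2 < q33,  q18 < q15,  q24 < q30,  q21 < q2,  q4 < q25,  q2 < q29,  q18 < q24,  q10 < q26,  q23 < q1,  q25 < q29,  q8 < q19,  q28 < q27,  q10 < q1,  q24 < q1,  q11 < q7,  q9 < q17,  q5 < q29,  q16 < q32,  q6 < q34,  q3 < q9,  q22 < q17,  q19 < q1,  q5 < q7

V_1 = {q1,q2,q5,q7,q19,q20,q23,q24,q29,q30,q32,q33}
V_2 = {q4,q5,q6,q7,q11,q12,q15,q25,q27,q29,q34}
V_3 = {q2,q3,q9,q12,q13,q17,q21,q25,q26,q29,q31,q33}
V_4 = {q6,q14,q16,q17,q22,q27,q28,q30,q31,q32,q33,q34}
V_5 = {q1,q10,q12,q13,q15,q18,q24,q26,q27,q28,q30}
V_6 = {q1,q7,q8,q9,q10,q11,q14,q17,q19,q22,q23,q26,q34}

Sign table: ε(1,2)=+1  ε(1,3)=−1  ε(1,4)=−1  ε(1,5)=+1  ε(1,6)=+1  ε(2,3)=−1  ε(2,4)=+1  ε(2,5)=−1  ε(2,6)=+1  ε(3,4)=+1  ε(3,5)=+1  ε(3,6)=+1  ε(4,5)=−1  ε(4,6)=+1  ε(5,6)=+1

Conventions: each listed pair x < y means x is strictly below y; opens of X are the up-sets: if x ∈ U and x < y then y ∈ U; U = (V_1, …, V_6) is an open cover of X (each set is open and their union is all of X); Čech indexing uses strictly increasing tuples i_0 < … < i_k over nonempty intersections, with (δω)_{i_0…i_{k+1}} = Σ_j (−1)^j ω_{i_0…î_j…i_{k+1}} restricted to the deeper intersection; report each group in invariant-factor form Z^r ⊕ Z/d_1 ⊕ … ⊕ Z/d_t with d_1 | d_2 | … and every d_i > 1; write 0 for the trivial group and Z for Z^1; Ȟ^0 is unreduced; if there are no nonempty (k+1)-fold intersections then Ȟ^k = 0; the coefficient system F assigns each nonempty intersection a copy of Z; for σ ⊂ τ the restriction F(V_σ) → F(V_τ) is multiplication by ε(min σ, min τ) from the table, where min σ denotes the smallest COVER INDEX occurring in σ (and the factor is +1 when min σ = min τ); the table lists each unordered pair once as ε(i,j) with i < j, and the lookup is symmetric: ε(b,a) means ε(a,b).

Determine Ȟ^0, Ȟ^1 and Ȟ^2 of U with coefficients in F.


intersection data:
  V12={q5,q7,q29} V13={q2,q29,q33} V14={q30,q32,q33} V15={q1,q24,q30} V16={q1,q7,q19,q23} V23={q12,q25,q29} V24={q6,q27,q34} V25={q12,q15,q27} V26={q7,q11,q34} V34={q17,q31,q33} V35={q12,q13,q26} V36={q9,q17,q26} V45={q27,q28,q30} V46={q14,q17,q22,q34} V56={q1,q10,q26}
  V123={q29} V126={q7} V134={q33} V145={q30} V156={q1} V235={q12} V245={q27} V246={q34} V346={q17} V356={q26}
C dims 6,15,10; δ0: rk 6, SNF 1^5·2; δ1: rk 9, SNF 1^9
Ȟ^0 = (6 − 6) − 0 = 0, so Ȟ^0 ≅ 0
Ȟ^1 = (15 − 9) − 6 = 0 plus torsion [2], so Ȟ^1 ≅ Z/2
Ȟ^2 = (10 − 0) − 9 = 1, so Ȟ^2 ≅ Z

Ȟ^0(U;F) ≅ 0, Ȟ^1(U;F) ≅ Z/2, Ȟ^2(U;F) ≅ Z


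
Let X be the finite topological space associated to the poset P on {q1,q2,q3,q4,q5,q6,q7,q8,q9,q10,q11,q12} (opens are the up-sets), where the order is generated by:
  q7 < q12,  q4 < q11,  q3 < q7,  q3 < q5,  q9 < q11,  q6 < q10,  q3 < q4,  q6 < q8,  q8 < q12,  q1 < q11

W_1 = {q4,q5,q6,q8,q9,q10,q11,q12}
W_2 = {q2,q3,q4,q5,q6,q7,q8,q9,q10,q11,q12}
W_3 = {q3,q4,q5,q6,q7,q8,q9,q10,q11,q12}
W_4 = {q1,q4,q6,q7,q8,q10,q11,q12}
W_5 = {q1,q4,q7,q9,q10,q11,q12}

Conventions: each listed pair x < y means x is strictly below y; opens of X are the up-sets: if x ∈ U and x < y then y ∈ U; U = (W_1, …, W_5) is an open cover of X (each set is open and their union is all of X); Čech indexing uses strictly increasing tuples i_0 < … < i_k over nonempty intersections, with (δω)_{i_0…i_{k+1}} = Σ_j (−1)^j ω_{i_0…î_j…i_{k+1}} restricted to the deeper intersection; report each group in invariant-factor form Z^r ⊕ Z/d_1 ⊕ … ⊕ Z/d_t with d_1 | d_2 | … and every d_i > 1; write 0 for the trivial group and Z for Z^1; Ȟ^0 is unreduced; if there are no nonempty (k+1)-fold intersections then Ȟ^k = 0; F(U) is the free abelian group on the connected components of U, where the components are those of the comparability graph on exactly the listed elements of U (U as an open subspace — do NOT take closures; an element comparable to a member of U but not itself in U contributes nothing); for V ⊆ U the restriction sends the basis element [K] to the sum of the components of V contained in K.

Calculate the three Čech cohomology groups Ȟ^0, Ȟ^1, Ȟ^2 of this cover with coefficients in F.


Ȟ^0 = Z^2, Ȟ^1 = 0, Ȟ^2 = 0

nerve of the cover:
  W12={q4,q5,q6,q8,q9,q10,q11,q12} W13={q4,q5,q6,q8,q9,q10,q11,q12} W14={q4,q6,q8,q10,q11,q12} W15={q4,q9,q10,q11,q12} W23={q3,q4,q5,q6,q7,q8,q9,q10,q11,q12} W24={q4,q6,q7,q8,q10,q11,q12} W25={q4,q7,q9,q10,q11,q12} W34={q4,q6,q7,q8,q10,q11,q12} W35={q4,q7,q9,q10,q11,q12} W45={q1,q4,q7,q10,q11,q12}
  W123={q4,q5,q6,q8,q9,q10,q11,q12} W124={q4,q6,q8,q10,q11,q12} W125={q4,q9,q10,q11,q12} W134={q4,q6,q8,q10,q11,q12} W135={q4,q9,q10,q11,q12} W145={q4,q10,q11,q12} W234={q4,q6,q7,q8,q10,q11,q12} W235={q4,q7,q9,q10,q11,q12} W245={q4,q7,q10,q11,q12} W345={q4,q7,q10,q11,q12}
  W1234={q4,q6,q8,q10,q11,q12} W1235={q4,q9,q10,q11,q12} W1245={q4,q10,q11,q12} W1345={q4,q10,q11,q12} W2345={q4,q7,q10,q11,q12}
  W12345={q4,q10,q11,q12}
components per intersection:
  W1: {q4,q9,q11} {q5} {q6,q8,q10,q12}
  W2: {q2} {q3,q4,q5,q6,q7,q8,q9,q10,q11,q12}
  W3: {q3,q4,q5,q6,q7,q8,q9,q10,q11,q12}
  W4: {q1,q4,q11} {q6,q7,q8,q10,q12}
  W5: {q1,q4,q9,q11} {q7,q12} {q10}
  W12: {q4,q9,q11} {q5} {q6,q8,q10,q12}
  W13: {q4,q9,q11} {q5} {q6,q8,q10,q12}
  W14: {q4,q11} {q6,q8,q10,q12}
  W15: {q4,q9,q11} {q10} {q12}
  W23: {q3,q4,q5,q6,q7,q8,q9,q10,q11,q12}
  W24: {q4,q11} {q6,q7,q8,q10,q12}
  W25: {q4,q9,q11} {q7,q12} {q10}
  W34: {q4,q11} {q6,q7,q8,q10,q12}
  W35: {q4,q9,q11} {q7,q12} {q10}
  W45: {q1,q4,q11} {q7,q12} {q10}
  W123: {q4,q9,q11} {q5} {q6,q8,q10,q12}
  W124: {q4,q11} {q6,q8,q10,q12}
  W125: {q4,q9,q11} {q10} {q12}
  W134: {q4,q11} {q6,q8,q10,q12}
  W135: {q4,q9,q11} {q10} {q12}
  W145: {q4,q11} {q10} {q12}
  W234: {q4,q11} {q6,q7,q8,q10,q12}
  W235: {q4,q9,q11} {q7,q12} {q10}
  W245: {q4,q11} {q7,q12} {q10}
  W345: {q4,q11} {q7,q12} {q10}
  W1234: {q4,q11} {q6,q8,q10,q12}
  W1235: {q4,q9,q11} {q10} {q12}
  W1245: {q4,q11} {q10} {q12}
  W1345: {q4,q11} {q10} {q12}
  W2345: {q4,q11} {q7,q12} {q10}
  W12345: {q4,q11} {q10} {q12}
C dims 11,25,27,14; δ0: rk 9, SNF 1^9; δ1: rk 16, SNF 1^16; δ2: rk 11, SNF 1^11
Ȟ^0 = (11 − 9) − 0 = 2, so Ȟ^0 ≅ Z^2
Ȟ^1 = (25 − 16) − 9 = 0, so Ȟ^1 ≅ 0
Ȟ^2 = (27 − 11) − 16 = 0, so Ȟ^2 ≅ 0


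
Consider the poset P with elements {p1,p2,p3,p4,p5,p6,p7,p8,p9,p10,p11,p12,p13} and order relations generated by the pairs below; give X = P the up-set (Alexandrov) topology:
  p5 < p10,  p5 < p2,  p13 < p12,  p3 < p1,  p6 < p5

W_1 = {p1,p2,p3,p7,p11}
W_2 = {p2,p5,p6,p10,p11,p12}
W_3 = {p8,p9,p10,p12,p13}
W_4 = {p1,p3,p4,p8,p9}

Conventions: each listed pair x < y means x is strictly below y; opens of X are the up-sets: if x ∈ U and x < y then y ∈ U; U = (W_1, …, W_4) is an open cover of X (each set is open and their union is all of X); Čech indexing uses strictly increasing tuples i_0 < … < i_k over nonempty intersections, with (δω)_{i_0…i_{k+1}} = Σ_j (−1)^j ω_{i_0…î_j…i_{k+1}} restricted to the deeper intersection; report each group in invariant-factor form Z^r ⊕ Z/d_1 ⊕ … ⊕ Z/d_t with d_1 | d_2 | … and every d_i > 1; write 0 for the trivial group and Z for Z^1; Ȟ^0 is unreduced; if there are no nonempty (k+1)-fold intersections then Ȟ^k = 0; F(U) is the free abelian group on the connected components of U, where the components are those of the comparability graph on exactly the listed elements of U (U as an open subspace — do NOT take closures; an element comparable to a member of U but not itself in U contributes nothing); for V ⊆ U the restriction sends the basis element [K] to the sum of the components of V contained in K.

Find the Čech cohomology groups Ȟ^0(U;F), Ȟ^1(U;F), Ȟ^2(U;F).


nonempty overlaps:
  W12={p2,p11} W14={p1,p3} W23={p10,p12} W34={p8,p9}
components per intersection:
  W1: {p1,p3} {p2} {p7} {p11}
  W2: {p2,p5,p6,p10} {p11} {p12}
  W3: {p8} {p9} {p10} {p12,p13}
  W4: {p1,p3} {p4} {p8} {p9}
  W12: {p2} {p11}
  W14: {p1,p3}
  W23: {p10} {p12}
  W34: {p8} {p9}
C dims 15,7; δ0: rk 7, SNF 1^7
degree 0: 15−7−0 = 8 → Ȟ^0 ≅ Z^8
degree 1: 7−0−7 = 0 → Ȟ^1 ≅ 0
degree 2: 0−0−0 = 0 → Ȟ^2 ≅ 0

Ȟ^0 ≅ Z^8, Ȟ^1 ≅ 0 and Ȟ^2 ≅ 0


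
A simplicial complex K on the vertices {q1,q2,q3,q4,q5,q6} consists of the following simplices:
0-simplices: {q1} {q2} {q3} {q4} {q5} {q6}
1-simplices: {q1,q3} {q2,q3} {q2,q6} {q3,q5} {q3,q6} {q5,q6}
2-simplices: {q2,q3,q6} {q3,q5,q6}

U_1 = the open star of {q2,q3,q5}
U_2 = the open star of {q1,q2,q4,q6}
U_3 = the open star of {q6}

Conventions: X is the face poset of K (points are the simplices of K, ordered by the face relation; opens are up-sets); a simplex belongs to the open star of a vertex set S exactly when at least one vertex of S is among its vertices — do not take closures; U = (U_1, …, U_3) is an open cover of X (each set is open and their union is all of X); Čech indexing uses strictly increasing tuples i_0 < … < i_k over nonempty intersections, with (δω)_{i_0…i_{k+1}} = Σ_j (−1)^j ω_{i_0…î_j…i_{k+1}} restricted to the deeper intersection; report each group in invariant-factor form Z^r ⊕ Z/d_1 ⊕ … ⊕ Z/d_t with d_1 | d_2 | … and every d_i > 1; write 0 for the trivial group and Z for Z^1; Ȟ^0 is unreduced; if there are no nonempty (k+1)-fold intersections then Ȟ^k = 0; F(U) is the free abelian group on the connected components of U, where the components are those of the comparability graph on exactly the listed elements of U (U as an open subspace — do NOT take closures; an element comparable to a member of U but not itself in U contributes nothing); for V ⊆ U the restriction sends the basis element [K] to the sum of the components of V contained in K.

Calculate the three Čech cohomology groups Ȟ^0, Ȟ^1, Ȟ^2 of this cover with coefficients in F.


cover nerve:
  U1={{q2},{q3},{q5},{q1,q3},{q2,q3},{q2,q6},{q3,q5},{q3,q6},{q5,q6},{q2,q3,q6},{q3,q5,q6}} U2={{q1},{q2},{q4},{q6},{q1,q3},{q2,q3},{q2,q6},{q3,q6},{q5,q6},{q2,q3,q6},{q3,q5,q6}} U3={{q6},{q2,q6},{q3,q6},{q5,q6},{q2,q3,q6},{q3,q5,q6}}
  U12={{q2},{q1,q3},{q2,q3},{q2,q6},{q3,q6},{q5,q6},{q2,q3,q6},{q3,q5,q6}} U13={{q2,q6},{q3,q6},{q5,q6},{q2,q3,q6},{q3,q5,q6}} U23={{q6},{q2,q6},{q3,q6},{q5,q6},{q2,q3,q6},{q3,q5,q6}}
  U123={{q2,q6},{q3,q6},{q5,q6},{q2,q3,q6},{q3,q5,q6}}
components per intersection:
  U1: {{q2},{q3},{q5},{q1,q3},{q2,q3},{q2,q6},{q3,q5},{q3,q6},{q5,q6},{q2,q3,q6},{q3,q5,q6}}
  U2: {{q1},{q1,q3}} {{q2},{q6},{q2,q3},{q2,q6},{q3,q6},{q5,q6},{q2,q3,q6},{q3,q5,q6}} {{q4}}
  U3: {{q6},{q2,q6},{q3,q6},{q5,q6},{q2,q3,q6},{q3,q5,q6}}
  U12: {{q2},{q2,q3},{q2,q6},{q3,q6},{q5,q6},{q2,q3,q6},{q3,q5,q6}} {{q1,q3}}
  U13: {{q2,q6},{q3,q6},{q5,q6},{q2,q3,q6},{q3,q5,q6}}
  U23: {{q6},{q2,q6},{q3,q6},{q5,q6},{q2,q3,q6},{q3,q5,q6}}
  U123: {{q2,q6},{q3,q6},{q5,q6},{q2,q3,q6},{q3,q5,q6}}
C dims 5,4,1; δ0: rk 3, SNF 1^3; δ1: rk 1, SNF 1^1
Ȟ^0: (5−3)−0=2 ⇒ Z^2
Ȟ^1: (4−1)−3=0 ⇒ 0
Ȟ^2: (1−0)−1=0 ⇒ 0

Ȟ^0(U;F) ≅ Z^2,  Ȟ^1(U;F) ≅ 0,  Ȟ^2(U;F) ≅ 0


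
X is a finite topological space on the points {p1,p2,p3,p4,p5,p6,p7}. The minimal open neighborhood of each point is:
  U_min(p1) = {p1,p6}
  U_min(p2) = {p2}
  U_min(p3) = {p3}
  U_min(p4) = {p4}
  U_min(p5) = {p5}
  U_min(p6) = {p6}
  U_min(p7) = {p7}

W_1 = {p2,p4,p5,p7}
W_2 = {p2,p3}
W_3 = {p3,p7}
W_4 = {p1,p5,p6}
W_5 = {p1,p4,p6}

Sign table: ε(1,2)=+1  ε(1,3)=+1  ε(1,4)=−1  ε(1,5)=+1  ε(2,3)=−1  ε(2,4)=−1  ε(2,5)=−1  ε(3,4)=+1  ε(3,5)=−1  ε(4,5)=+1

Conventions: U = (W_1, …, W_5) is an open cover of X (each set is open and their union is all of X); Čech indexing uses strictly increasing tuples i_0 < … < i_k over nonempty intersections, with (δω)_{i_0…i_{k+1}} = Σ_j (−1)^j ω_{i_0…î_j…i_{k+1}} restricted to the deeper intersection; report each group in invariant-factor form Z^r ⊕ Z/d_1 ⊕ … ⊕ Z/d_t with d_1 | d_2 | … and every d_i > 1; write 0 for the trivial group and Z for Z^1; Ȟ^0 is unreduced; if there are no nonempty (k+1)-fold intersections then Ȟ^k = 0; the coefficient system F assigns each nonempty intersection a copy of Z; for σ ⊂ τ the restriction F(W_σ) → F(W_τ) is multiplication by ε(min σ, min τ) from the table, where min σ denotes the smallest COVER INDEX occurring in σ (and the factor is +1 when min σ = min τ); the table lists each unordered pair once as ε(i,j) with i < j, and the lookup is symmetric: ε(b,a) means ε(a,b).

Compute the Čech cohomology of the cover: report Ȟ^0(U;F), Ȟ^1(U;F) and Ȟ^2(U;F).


nonempty overlaps:
  W12={p2} W13={p7} W14={p5} W15={p4} W23={p3} W45={p1,p6}
C dims 5,6; δ0: rk 5, SNF 1^4·2
degree 0: 5−5−0 = 0 → Ȟ^0 ≅ 0
degree 1: 6−0−5 = 1 plus torsion [2] → Ȟ^1 ≅ Z ⊕ Z/2
degree 2: 0−0−0 = 0 → Ȟ^2 ≅ 0

Ȟ^0 = 0, Ȟ^1 = Z ⊕ Z/2, Ȟ^2 = 0


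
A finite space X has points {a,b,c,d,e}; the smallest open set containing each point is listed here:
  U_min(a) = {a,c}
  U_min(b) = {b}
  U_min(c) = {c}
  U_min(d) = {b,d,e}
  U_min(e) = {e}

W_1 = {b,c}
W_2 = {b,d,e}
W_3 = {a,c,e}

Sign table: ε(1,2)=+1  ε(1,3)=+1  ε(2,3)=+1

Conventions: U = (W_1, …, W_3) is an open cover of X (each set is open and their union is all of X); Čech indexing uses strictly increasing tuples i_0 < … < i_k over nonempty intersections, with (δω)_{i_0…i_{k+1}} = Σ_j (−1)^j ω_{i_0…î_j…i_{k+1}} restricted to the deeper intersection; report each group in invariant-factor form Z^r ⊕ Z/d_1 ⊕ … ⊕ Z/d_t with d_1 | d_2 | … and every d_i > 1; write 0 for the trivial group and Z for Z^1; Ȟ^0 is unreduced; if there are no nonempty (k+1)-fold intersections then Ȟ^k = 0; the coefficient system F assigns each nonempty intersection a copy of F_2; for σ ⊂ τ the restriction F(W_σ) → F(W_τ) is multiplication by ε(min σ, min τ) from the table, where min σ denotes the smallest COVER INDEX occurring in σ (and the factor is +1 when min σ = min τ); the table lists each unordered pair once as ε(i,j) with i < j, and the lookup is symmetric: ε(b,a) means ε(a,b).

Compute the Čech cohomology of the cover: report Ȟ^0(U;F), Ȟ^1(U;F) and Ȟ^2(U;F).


Ȟ^0 ≅ Z/2, Ȟ^1 ≅ Z/2, Ȟ^2 ≅ 0

nerve simplices:
  W12={b} W13={c} W23={e}
C dims 3,3; δ0: rk_F2 2
degree 0: 3−2−0 = 1 → Ȟ^0 ≅ Z/2
degree 1: 3−0−2 = 1 → Ȟ^1 ≅ Z/2
degree 2: 0−0−0 = 0 → Ȟ^2 ≅ 0


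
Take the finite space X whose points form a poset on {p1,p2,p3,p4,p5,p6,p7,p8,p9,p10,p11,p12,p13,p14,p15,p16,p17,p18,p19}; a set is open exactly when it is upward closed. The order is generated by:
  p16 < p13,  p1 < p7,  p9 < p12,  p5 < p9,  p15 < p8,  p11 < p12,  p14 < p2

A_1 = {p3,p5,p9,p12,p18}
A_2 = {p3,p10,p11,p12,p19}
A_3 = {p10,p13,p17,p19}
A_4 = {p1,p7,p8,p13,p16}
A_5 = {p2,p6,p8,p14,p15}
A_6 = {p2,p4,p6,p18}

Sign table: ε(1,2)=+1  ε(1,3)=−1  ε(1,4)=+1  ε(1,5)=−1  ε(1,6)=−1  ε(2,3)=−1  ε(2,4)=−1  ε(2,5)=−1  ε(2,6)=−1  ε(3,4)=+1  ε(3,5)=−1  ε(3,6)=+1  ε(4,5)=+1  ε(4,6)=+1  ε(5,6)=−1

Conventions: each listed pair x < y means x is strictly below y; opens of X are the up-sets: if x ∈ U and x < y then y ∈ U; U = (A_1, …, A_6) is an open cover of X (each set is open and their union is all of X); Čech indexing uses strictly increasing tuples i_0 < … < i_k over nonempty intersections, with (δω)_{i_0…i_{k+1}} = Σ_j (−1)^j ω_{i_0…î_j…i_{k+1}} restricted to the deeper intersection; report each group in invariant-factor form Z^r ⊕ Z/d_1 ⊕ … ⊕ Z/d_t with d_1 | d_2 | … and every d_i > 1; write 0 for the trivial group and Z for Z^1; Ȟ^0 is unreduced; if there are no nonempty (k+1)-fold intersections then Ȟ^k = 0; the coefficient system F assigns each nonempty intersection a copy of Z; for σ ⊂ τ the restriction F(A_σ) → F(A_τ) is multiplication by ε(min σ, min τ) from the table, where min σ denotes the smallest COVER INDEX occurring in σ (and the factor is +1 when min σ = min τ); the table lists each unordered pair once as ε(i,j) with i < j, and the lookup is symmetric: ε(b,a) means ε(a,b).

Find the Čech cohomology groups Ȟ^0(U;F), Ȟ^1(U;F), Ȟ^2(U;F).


nerve simplices:
  A12={p3,p12} A16={p18} A23={p10,p19} A34={p13} A45={p8} A56={p2,p6}
C dims 6,6; δ0: rk 6, SNF 1^5·2
degree 0: 6−6−0 = 0 → Ȟ^0 ≅ 0
degree 1: 6−0−6 = 0 plus torsion [2] → Ȟ^1 ≅ Z/2
degree 2: 0−0−0 = 0 → Ȟ^2 ≅ 0

Ȟ^0 ≅ 0, Ȟ^1 ≅ Z/2 and Ȟ^2 ≅ 0


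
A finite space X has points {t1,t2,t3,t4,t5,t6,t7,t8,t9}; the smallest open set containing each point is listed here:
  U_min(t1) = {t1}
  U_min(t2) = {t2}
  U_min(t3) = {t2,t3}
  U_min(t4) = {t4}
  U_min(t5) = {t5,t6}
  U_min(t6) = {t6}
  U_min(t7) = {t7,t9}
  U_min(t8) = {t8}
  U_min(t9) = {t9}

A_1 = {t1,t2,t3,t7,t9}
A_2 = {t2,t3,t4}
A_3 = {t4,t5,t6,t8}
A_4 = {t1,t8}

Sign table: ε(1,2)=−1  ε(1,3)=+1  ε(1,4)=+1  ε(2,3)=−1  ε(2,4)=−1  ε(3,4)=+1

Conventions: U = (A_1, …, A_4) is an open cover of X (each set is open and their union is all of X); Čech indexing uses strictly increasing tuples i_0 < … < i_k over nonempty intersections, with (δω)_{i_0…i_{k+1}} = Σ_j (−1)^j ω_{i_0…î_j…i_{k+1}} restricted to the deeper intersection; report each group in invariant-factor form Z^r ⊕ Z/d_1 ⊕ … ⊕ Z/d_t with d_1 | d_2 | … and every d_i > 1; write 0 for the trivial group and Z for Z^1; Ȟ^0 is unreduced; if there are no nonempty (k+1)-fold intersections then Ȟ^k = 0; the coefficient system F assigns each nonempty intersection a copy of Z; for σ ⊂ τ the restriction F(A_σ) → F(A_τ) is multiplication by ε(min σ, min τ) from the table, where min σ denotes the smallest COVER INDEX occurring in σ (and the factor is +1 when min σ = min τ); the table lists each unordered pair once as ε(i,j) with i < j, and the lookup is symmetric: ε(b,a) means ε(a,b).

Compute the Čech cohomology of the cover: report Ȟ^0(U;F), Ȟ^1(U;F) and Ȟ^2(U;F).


nonempty intersections:
  A12={t2,t3} A14={t1} A23={t4} A34={t8}
C dims 4,4; δ0: rk 3, SNF 1^3
Ȟ^0: (4−3)−0=1 ⇒ Z
Ȟ^1: (4−0)−3=1 ⇒ Z
Ȟ^2: (0−0)−0=0 ⇒ 0

Ȟ^0(U;F) ≅ Z, Ȟ^1(U;F) ≅ Z and Ȟ^2(U;F) ≅ 0


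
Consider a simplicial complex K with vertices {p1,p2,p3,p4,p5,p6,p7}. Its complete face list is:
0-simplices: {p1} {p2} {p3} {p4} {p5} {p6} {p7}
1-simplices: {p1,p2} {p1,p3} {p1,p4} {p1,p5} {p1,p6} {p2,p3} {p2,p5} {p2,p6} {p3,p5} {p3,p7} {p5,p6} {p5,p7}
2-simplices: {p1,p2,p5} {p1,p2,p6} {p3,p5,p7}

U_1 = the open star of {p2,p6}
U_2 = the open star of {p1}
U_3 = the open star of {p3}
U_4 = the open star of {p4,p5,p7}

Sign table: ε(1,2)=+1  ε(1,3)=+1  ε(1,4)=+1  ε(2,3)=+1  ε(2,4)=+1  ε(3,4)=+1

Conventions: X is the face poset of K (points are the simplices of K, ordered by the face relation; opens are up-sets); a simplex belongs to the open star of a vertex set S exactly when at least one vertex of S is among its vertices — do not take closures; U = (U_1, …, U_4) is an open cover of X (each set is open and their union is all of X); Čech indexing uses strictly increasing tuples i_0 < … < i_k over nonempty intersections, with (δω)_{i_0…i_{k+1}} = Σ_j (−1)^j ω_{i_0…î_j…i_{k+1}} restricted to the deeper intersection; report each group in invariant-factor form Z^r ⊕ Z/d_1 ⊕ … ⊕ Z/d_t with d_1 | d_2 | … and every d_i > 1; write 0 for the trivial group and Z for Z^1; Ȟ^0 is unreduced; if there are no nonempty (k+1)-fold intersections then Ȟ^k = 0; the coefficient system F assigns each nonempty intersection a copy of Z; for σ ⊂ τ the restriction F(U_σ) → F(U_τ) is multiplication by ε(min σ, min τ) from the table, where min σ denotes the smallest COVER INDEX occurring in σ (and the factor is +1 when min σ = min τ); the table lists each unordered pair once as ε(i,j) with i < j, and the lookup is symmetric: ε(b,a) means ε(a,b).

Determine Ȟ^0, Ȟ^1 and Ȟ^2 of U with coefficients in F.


Ȟ^0 ≅ Z,  Ȟ^1 ≅ Z^2,  Ȟ^2 ≅ 0

nonempty intersections:
  U1={{p2},{p6},{p1,p2},{p1,p6},{p2,p3},{p2,p5},{p2,p6},{p5,p6},{p1,p2,p5},{p1,p2,p6}} U2={{p1},{p1,p2},{p1,p3},{p1,p4},{p1,p5},{p1,p6},{p1,p2,p5},{p1,p2,p6}} U3={{p3},{p1,p3},{p2,p3},{p3,p5},{p3,p7},{p3,p5,p7}} U4={{p4},{p5},{p7},{p1,p4},{p1,p5},{p2,p5},{p3,p5},{p3,p7},{p5,p6},{p5,p7},{p1,p2,p5},{p3,p5,p7}}
  U12={{p1,p2},{p1,p6},{p1,p2,p5},{p1,p2,p6}} U13={{p2,p3}} U14={{p2,p5},{p5,p6},{p1,p2,p5}} U23={{p1,p3}} U24={{p1,p4},{p1,p5},{p1,p2,p5}} U34={{p3,p5},{p3,p7},{p3,p5,p7}}
  U124={{p1,p2,p5}}
C dims 4,6,1; δ0: rk 3, SNF 1^3; δ1: rk 1, SNF 1^1
Ȟ^0: (4−3)−0=1 ⇒ Z
Ȟ^1: (6−1)−3=2 ⇒ Z^2
Ȟ^2: (1−0)−1=0 ⇒ 0


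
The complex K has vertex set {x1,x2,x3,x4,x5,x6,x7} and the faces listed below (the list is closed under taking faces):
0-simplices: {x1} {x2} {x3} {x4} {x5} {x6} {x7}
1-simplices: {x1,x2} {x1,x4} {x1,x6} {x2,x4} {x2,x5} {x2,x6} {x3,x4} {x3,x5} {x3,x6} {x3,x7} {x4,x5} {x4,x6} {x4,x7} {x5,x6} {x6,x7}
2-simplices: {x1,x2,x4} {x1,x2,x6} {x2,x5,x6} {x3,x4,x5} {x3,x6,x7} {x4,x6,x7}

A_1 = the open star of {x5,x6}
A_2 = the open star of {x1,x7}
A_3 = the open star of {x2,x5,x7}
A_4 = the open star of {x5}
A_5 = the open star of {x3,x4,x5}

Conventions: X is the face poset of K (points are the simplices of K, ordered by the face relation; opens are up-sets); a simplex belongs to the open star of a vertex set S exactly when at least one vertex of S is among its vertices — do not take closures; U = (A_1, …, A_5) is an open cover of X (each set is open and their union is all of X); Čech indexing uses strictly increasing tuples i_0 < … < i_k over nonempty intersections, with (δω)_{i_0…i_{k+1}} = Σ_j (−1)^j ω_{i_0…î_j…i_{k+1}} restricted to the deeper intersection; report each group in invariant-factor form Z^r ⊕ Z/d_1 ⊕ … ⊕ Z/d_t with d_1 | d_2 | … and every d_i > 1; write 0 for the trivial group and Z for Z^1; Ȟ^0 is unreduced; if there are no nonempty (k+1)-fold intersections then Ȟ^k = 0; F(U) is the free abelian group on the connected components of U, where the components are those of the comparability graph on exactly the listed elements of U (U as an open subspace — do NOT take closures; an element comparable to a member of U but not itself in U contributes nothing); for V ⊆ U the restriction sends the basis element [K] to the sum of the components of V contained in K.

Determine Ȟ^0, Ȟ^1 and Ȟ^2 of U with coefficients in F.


Ȟ^0 = Z, Ȟ^1 = Z^3, Ȟ^2 = 0

nerve simplices:
  A1={{x5},{x6},{x1,x6},{x2,x5},{x2,x6},{x3,x5},{x3,x6},{x4,x5},{x4,x6},{x5,x6},{x6,x7},{x1,x2,x6},{x2,x5,x6},{x3,x4,x5},{x3,x6,x7},{x4,x6,x7}} A2={{x1},{x7},{x1,x2},{x1,x4},{x1,x6},{x3,x7},{x4,x7},{x6,x7},{x1,x2,x4},{x1,x2,x6},{x3,x6,x7},{x4,x6,x7}} A3={{x2},{x5},{x7},{x1,x2},{x2,x4},{x2,x5},{x2,x6},{x3,x5},{x3,x7},{x4,x5},{x4,x7},{x5,x6},{x6,x7},{x1,x2,x4},{x1,x2,x6},{x2,x5,x6},{x3,x4,x5},{x3,x6,x7},{x4,x6,x7}} A4={{x5},{x2,x5},{x3,x5},{x4,x5},{x5,x6},{x2,x5,x6},{x3,x4,x5}} A5={{x3},{x4},{x5},{x1,x4},{x2,x4},{x2,x5},{x3,x4},{x3,x5},{x3,x6},{x3,x7},{x4,x5},{x4,x6},{x4,x7},{x5,x6},{x1,x2,x4},{x2,x5,x6},{x3,x4,x5},{x3,x6,x7},{x4,x6,x7}}
  A12={{x1,x6},{x6,x7},{x1,x2,x6},{x3,x6,x7},{x4,x6,x7}} A13={{x5},{x2,x5},{x2,x6},{x3,x5},{x4,x5},{x5,x6},{x6,x7},{x1,x2,x6},{x2,x5,x6},{x3,x4,x5},{x3,x6,x7},{x4,x6,x7}} A14={{x5},{x2,x5},{x3,x5},{x4,x5},{x5,x6},{x2,x5,x6},{x3,x4,x5}} A15={{x5},{x2,x5},{x3,x5},{x3,x6},{x4,x5},{x4,x6},{x5,x6},{x2,x5,x6},{x3,x4,x5},{x3,x6,x7},{x4,x6,x7}} A23={{x7},{x1,x2},{x3,x7},{x4,x7},{x6,x7},{x1,x2,x4},{x1,x2,x6},{x3,x6,x7},{x4,x6,x7}} A25={{x1,x4},{x3,x7},{x4,x7},{x1,x2,x4},{x3,x6,x7},{x4,x6,x7}} A34={{x5},{x2,x5},{x3,x5},{x4,x5},{x5,x6},{x2,x5,x6},{x3,x4,x5}} A35={{x5},{x2,x4},{x2,x5},{x3,x5},{x3,x7},{x4,x5},{x4,x7},{x5,x6},{x1,x2,x4},{x2,x5,x6},{x3,x4,x5},{x3,x6,x7},{x4,x6,x7}} A45={{x5},{x2,x5},{x3,x5},{x4,x5},{x5,x6},{x2,x5,x6},{x3,x4,x5}}
  A123={{x6,x7},{x1,x2,x6},{x3,x6,x7},{x4,x6,x7}} A125={{x3,x6,x7},{x4,x6,x7}} A134={{x5},{x2,x5},{x3,x5},{x4,x5},{x5,x6},{x2,x5,x6},{x3,x4,x5}} A135={{x5},{x2,x5},{x3,x5},{x4,x5},{x5,x6},{x2,x5,x6},{x3,x4,x5},{x3,x6,x7},{x4,x6,x7}} A145={{x5},{x2,x5},{x3,x5},{x4,x5},{x5,x6},{x2,x5,x6},{x3,x4,x5}} A235={{x3,x7},{x4,x7},{x1,x2,x4},{x3,x6,x7},{x4,x6,x7}} A345={{x5},{x2,x5},{x3,x5},{x4,x5},{x5,x6},{x2,x5,x6},{x3,x4,x5}}
  A1235={{x3,x6,x7},{x4,x6,x7}} A1345={{x5},{x2,x5},{x3,x5},{x4,x5},{x5,x6},{x2,x5,x6},{x3,x4,x5}}
components per intersection:
  A1: {{x5},{x6},{x1,x6},{x2,x5},{x2,x6},{x3,x5},{x3,x6},{x4,x5},{x4,x6},{x5,x6},{x6,x7},{x1,x2,x6},{x2,x5,x6},{x3,x4,x5},{x3,x6,x7},{x4,x6,x7}}
  A2: {{x1},{x1,x2},{x1,x4},{x1,x6},{x1,x2,x4},{x1,x2,x6}} {{x7},{x3,x7},{x4,x7},{x6,x7},{x3,x6,x7},{x4,x6,x7}}
  A3: {{x2},{x5},{x1,x2},{x2,x4},{x2,x5},{x2,x6},{x3,x5},{x4,x5},{x5,x6},{x1,x2,x4},{x1,x2,x6},{x2,x5,x6},{x3,x4,x5}} {{x7},{x3,x7},{x4,x7},{x6,x7},{x3,x6,x7},{x4,x6,x7}}
  A4: {{x5},{x2,x5},{x3,x5},{x4,x5},{x5,x6},{x2,x5,x6},{x3,x4,x5}}
  A5: {{x3},{x4},{x5},{x1,x4},{x2,x4},{x2,x5},{x3,x4},{x3,x5},{x3,x6},{x3,x7},{x4,x5},{x4,x6},{x4,x7},{x5,x6},{x1,x2,x4},{x2,x5,x6},{x3,x4,x5},{x3,x6,x7},{x4,x6,x7}}
  A12: {{x1,x6},{x1,x2,x6}} {{x6,x7},{x3,x6,x7},{x4,x6,x7}}
  A13: {{x5},{x2,x5},{x2,x6},{x3,x5},{x4,x5},{x5,x6},{x1,x2,x6},{x2,x5,x6},{x3,x4,x5}} {{x6,x7},{x3,x6,x7},{x4,x6,x7}}
  A14: {{x5},{x2,x5},{x3,x5},{x4,x5},{x5,x6},{x2,x5,x6},{x3,x4,x5}}
  A15: {{x5},{x2,x5},{x3,x5},{x4,x5},{x5,x6},{x2,x5,x6},{x3,x4,x5}} {{x3,x6},{x3,x6,x7}} {{x4,x6},{x4,x6,x7}}
  A23: {{x7},{x3,x7},{x4,x7},{x6,x7},{x3,x6,x7},{x4,x6,x7}} {{x1,x2},{x1,x2,x4},{x1,x2,x6}}
  A25: {{x1,x4},{x1,x2,x4}} {{x3,x7},{x3,x6,x7}} {{x4,x7},{x4,x6,x7}}
  A34: {{x5},{x2,x5},{x3,x5},{x4,x5},{x5,x6},{x2,x5,x6},{x3,x4,x5}}
  A35: {{x5},{x2,x5},{x3,x5},{x4,x5},{x5,x6},{x2,x5,x6},{x3,x4,x5}} {{x2,x4},{x1,x2,x4}} {{x3,x7},{x3,x6,x7}} {{x4,x7},{x4,x6,x7}}
  A45: {{x5},{x2,x5},{x3,x5},{x4,x5},{x5,x6},{x2,x5,x6},{x3,x4,x5}}
  A123: {{x6,x7},{x3,x6,x7},{x4,x6,x7}} {{x1,x2,x6}}
  A125: {{x3,x6,x7}} {{x4,x6,x7}}
  A134: {{x5},{x2,x5},{x3,x5},{x4,x5},{x5,x6},{x2,x5,x6},{x3,x4,x5}}
  A135: {{x5},{x2,x5},{x3,x5},{x4,x5},{x5,x6},{x2,x5,x6},{x3,x4,x5}} {{x3,x6,x7}} {{x4,x6,x7}}
  A145: {{x5},{x2,x5},{x3,x5},{x4,x5},{x5,x6},{x2,x5,x6},{x3,x4,x5}}
  A235: {{x3,x7},{x3,x6,x7}} {{x4,x7},{x4,x6,x7}} {{x1,x2,x4}}
  A345: {{x5},{x2,x5},{x3,x5},{x4,x5},{x5,x6},{x2,x5,x6},{x3,x4,x5}}
  A1235: {{x3,x6,x7}} {{x4,x6,x7}}
  A1345: {{x5},{x2,x5},{x3,x5},{x4,x5},{x5,x6},{x2,x5,x6},{x3,x4,x5}}
C dims 7,19,13,3; δ0: rk 6, SNF 1^6; δ1: rk 10, SNF 1^10; δ2: rk 3, SNF 1^3
degree 0: 7−6−0 = 1 → Ȟ^0 ≅ Z
degree 1: 19−10−6 = 3 → Ȟ^1 ≅ Z^3
degree 2: 13−3−10 = 0 → Ȟ^2 ≅ 0


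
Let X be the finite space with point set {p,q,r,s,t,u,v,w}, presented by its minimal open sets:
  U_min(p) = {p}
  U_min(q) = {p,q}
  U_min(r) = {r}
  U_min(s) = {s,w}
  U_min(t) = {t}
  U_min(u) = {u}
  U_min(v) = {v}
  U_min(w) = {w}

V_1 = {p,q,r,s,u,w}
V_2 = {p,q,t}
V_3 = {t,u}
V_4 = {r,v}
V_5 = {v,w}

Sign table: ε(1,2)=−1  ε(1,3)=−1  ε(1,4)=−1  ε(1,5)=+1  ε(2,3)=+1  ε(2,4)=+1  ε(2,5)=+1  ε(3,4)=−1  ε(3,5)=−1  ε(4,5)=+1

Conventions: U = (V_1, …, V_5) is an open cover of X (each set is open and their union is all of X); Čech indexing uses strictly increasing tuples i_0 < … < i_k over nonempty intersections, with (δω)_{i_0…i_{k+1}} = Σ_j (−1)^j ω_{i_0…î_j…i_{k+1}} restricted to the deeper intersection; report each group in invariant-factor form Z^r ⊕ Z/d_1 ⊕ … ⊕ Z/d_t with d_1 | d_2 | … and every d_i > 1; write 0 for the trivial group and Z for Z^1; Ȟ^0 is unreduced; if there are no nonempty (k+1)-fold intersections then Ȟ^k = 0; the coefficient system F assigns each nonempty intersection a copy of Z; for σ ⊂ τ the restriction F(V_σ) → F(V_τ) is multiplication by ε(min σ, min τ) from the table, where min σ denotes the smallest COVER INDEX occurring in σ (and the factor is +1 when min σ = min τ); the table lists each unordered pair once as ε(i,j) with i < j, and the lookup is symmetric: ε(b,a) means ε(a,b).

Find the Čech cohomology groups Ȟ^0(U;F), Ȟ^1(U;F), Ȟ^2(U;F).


Ȟ^0 ≅ 0, Ȟ^1 ≅ Z ⊕ Z/2 and Ȟ^2 ≅ 0

intersection data:
  V12={p,q} V13={u} V14={r} V15={w} V23={t} V45={v}
C dims 5,6; δ0: rk 5, SNF 1^4·2
Ȟ^0 = (5 − 5) − 0 = 0, so Ȟ^0 ≅ 0
Ȟ^1 = (6 − 0) − 5 = 1 plus torsion [2], so Ȟ^1 ≅ Z ⊕ Z/2
Ȟ^2 = (0 − 0) − 0 = 0, so Ȟ^2 ≅ 0


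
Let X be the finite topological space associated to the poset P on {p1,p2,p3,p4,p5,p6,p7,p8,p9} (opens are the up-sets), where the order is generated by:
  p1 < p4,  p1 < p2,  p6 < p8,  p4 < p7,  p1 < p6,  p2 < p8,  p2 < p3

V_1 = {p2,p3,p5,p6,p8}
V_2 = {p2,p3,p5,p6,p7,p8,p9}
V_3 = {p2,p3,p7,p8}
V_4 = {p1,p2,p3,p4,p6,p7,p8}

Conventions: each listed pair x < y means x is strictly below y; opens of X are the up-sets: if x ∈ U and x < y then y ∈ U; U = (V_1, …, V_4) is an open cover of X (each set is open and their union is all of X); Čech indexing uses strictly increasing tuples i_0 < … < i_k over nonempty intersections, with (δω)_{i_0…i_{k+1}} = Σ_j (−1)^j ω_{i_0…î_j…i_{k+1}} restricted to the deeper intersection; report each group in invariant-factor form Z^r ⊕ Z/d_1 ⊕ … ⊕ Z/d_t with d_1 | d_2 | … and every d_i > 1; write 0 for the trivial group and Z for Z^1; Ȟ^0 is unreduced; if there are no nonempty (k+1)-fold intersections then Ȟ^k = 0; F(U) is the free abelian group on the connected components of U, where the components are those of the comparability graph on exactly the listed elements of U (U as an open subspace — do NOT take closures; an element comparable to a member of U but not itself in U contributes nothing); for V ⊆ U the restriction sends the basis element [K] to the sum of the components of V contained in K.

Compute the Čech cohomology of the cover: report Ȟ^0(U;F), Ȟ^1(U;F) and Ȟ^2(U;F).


nonempty overlaps:
  V12={p2,p3,p5,p6,p8} V13={p2,p3,p8} V14={p2,p3,p6,p8} V23={p2,p3,p7,p8} V24={p2,p3,p6,p7,p8} V34={p2,p3,p7,p8}
  V123={p2,p3,p8} V124={p2,p3,p6,p8} V134={p2,p3,p8} V234={p2,p3,p7,p8}
  V1234={p2,p3,p8}
components per intersection:
  V1: {p2,p3,p6,p8} {p5}
  V2: {p2,p3,p6,p8} {p5} {p7} {p9}
  V3: {p2,p3,p8} {p7}
  V4: {p1,p2,p3,p4,p6,p7,p8}
  V12: {p2,p3,p6,p8} {p5}
  V13: {p2,p3,p8}
  V14: {p2,p3,p6,p8}
  V23: {p2,p3,p8} {p7}
  V24: {p2,p3,p6,p8} {p7}
  V34: {p2,p3,p8} {p7}
  V123: {p2,p3,p8}
  V124: {p2,p3,p6,p8}
  V134: {p2,p3,p8}
  V234: {p2,p3,p8} {p7}
  V1234: {p2,p3,p8}
C dims 9,10,5,1; δ0: rk 6, SNF 1^6; δ1: rk 4, SNF 1^4; δ2: rk 1, SNF 1^1
degree 0: 9−6−0 = 3 → Ȟ^0 ≅ Z^3
degree 1: 10−4−6 = 0 → Ȟ^1 ≅ 0
degree 2: 5−1−4 = 0 → Ȟ^2 ≅ 0

Ȟ^0(U;F) ≅ Z^3,  Ȟ^1(U;F) ≅ 0,  Ȟ^2(U;F) ≅ 0


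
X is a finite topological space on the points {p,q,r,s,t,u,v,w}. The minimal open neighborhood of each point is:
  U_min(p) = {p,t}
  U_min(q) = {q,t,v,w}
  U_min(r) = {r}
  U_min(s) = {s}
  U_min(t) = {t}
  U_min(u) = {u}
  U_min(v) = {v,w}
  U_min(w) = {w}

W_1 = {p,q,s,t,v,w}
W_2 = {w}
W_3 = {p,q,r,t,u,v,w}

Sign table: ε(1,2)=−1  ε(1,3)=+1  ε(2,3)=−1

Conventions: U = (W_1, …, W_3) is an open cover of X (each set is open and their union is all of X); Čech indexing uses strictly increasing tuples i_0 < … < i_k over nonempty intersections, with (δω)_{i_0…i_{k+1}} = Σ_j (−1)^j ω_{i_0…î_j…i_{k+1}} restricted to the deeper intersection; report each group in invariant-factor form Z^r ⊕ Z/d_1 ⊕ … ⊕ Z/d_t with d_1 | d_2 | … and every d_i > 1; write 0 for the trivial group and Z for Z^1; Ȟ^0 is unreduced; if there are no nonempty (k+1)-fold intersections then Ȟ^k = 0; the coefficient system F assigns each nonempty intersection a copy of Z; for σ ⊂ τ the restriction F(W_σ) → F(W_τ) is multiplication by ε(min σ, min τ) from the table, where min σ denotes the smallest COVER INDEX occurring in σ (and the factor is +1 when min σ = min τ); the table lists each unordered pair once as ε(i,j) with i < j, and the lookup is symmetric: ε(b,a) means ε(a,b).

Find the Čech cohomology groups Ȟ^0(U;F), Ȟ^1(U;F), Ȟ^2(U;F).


Ȟ^0(U;F) ≅ Z, Ȟ^1(U;F) ≅ 0 and Ȟ^2(U;F) ≅ 0

nonempty overlaps:
  W12={w} W13={p,q,t,v,w} W23={w}
  W123={w}
C dims 3,3,1; δ0: rk 2, SNF 1^2; δ1: rk 1, SNF 1^1
degree 0: 3−2−0 = 1 → Ȟ^0 ≅ Z
degree 1: 3−1−2 = 0 → Ȟ^1 ≅ 0
degree 2: 1−0−1 = 0 → Ȟ^2 ≅ 0
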